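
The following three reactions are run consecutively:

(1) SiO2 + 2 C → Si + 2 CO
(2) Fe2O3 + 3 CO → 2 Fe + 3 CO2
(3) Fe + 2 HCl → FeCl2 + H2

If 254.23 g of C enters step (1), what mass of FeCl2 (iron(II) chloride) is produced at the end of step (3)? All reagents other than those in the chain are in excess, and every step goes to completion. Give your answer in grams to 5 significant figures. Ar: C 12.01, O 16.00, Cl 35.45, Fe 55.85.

1788.7 g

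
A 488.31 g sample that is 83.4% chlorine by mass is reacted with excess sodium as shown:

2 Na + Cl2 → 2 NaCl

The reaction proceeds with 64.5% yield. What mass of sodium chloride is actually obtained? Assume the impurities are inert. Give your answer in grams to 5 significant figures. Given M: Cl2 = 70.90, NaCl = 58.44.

433.03 g

Pure Cl2 available = 488.31 g × 0.834 = 407.251 g.
n(Cl2) = 407.251 g / 70.90 g/mol = 5.74401 mol.
From the equation the Cl2:NaCl mole ratio is 1:2, so n(NaCl) = 5.74401 × 2/1 = 11.4880 mol.
Mass of NaCl = 11.4880 mol × 58.44 g/mol = 671.360 g.
Actual mass collected = 671.360 g × 0.645 = 433.027 g.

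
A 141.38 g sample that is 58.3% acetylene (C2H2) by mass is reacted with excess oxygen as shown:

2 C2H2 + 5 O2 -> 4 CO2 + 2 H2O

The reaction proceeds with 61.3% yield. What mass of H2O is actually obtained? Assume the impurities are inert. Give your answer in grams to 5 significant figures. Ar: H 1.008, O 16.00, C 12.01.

Pure C2H2 available = 141.38 g × 0.583 = 82.4245 g.
M(C2H2) = 2(12.01) + 2(1.008) = 26.036 g/mol.
M(H2O) = 2(1.008) + 16.00 = 18.016 g/mol.
n(C2H2) = 82.4245 g / 26.036 g/mol = 3.16579 mol.
From the equation the C2H2:H2O mole ratio is 2:2, so n(H2O) = 3.16579 × 2/2 = 3.16579 mol.
Mass of H2O = 3.16579 mol × 18.016 g/mol = 57.0349 g.
Actual mass collected = 57.0349 g × 0.613 = 34.9624 g.

34.962 g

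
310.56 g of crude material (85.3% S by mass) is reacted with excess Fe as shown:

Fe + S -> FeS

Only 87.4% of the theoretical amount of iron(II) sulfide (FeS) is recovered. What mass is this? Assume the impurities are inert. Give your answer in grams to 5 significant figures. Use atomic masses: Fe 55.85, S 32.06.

634.86 g

Pure S available = 310.56 g × 0.853 = 264.908 g.
M(S) = 32.06 g/mol.
M(FeS) = 55.85 + 32.06 = 87.91 g/mol.
n(S) = 264.908 g / 32.06 g/mol = 8.26287 mol.
From the equation the S:FeS mole ratio is 1:1, so n(FeS) = 8.26287 × 1/1 = 8.26287 mol.
Mass of FeS = 8.26287 mol × 87.91 g/mol = 726.389 g.
Actual mass collected = 726.389 g × 0.874 = 634.864 g.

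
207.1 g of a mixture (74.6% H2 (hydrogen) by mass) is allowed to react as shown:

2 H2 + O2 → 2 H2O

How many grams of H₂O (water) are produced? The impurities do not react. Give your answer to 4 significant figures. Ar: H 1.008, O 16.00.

1381 g

Mass of pure H2 = 207.1 g × 0.746 = 154.50 g.
M(H2) = 2(1.008) = 2.016 g/mol.
M(H2O) = 2(1.008) + 16.00 = 18.016 g/mol.
n(H2) = 154.50 g / 2.016 g/mol = 76.635 mol.
From the equation the H2:H2O mole ratio is 2:2, so n(H2O) = 76.635 × 2/2 = 76.635 mol.
Mass of H2O = 76.635 mol × 18.016 g/mol = 1380.7 g.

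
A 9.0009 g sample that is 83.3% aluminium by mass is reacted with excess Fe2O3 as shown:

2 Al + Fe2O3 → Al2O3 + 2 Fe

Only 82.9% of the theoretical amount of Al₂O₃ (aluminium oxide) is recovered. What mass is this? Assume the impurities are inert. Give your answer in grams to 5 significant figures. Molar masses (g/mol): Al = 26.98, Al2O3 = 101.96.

11.745 g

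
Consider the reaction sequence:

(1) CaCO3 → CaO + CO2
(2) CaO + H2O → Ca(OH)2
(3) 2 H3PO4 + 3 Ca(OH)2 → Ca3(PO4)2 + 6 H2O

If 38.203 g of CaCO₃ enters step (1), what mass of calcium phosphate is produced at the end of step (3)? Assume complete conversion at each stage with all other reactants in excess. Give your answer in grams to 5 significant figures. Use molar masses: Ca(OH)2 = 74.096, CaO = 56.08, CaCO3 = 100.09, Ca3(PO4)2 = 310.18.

n(CaCO3) = 38.203 / 100.09 = 0.381686 mol.
Reaction (1): CaCO3→CaO ratio 1:1 ⇒ n(CaO) = 0.381686 mol.
Reaction (2): CaO→Ca(OH)2 ratio 1:1 ⇒ n(Ca(OH)2) = 0.381686 mol.
Reaction (3): Ca(OH)2→Ca3(PO4)2 ratio 3:1 ⇒ n(Ca3(PO4)2) = 0.127229 mol.
Mass of Ca3(PO4)2 = 0.127229 × 310.18 = 39.4638 g.

39.464 g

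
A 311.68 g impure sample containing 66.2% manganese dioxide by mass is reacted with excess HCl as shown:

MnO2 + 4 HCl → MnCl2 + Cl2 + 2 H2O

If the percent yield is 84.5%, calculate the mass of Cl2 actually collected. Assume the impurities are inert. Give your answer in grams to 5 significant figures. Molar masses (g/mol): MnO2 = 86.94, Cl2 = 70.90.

Pure MnO2 available = 311.68 g × 0.662 = 206.332 g.
n(MnO2) = 206.332 g / 86.94 g/mol = 2.37327 mol.
From the equation the MnO2:Cl2 mole ratio is 1:1, so n(Cl2) = 2.37327 × 1/1 = 2.37327 mol.
Mass of Cl2 = 2.37327 mol × 70.90 g/mol = 168.265 g.
Actual mass collected = 168.265 g × 0.845 = 142.184 g.

142.18 g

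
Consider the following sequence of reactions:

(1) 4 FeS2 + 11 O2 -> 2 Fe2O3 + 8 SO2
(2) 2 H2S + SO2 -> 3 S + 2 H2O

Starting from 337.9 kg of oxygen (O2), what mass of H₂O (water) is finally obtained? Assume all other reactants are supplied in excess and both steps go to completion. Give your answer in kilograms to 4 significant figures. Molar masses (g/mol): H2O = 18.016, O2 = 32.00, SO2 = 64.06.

276.7 kg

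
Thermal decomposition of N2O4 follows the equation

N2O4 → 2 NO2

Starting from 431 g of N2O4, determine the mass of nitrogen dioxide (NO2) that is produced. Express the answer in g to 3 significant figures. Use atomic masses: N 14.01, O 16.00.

M(N2O4) = 2(14.01) + 4(16.00) = 92.02 g/mol.
M(NO2) = 14.01 + 2(16.00) = 46.01 g/mol.
n(N2O4) = 431.0 g / 92.02 g/mol = 4.684 mol.
From the equation the N2O4:NO2 mole ratio is 1:2, so n(NO2) = 4.684 × 2/1 = 9.368 mol.
Mass of NO2 = 9.368 mol × 46.01 g/mol = 431.0 g.

431 g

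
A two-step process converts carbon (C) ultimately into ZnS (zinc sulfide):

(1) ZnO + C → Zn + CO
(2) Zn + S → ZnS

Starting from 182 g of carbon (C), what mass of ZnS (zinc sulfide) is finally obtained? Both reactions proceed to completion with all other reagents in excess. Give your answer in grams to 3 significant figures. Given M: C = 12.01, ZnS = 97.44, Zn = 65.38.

n(C) = 182.0 / 12.01 = 15.15 mol.
Step 1 gives a 1:1 ratio of C to Zn, so n(Zn) = 15.15 mol.
In step 2 the Zn:ZnS ratio is 1:1, so n(ZnS) = 15.15 mol.
Mass of ZnS = 15.15 × 97.44 = 1477 g.

1480 g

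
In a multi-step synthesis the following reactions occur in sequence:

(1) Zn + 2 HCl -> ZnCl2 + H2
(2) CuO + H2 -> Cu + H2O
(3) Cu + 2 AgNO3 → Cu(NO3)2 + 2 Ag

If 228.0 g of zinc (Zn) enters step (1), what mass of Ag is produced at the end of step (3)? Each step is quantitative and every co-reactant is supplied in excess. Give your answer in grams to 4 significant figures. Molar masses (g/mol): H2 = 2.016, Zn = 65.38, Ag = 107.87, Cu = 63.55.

752.4 g

n(Zn) = 228.0 / 65.38 = 3.4873 mol.
Reaction (1): Zn→H2 ratio 1:1 ⇒ n(H2) = 3.4873 mol.
Reaction (2): H2→Cu ratio 1:1 ⇒ n(Cu) = 3.4873 mol.
Reaction (3): Cu→Ag ratio 1:2 ⇒ n(Ag) = 6.9746 mol.
Mass of Ag = 6.9746 × 107.87 = 752.35 g.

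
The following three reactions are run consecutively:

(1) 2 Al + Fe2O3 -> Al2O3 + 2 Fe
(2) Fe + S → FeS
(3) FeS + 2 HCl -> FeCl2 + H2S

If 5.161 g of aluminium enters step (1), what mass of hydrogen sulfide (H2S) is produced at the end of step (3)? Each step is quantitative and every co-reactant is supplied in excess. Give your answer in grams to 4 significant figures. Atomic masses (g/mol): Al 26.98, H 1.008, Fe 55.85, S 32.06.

6.518 g

M(Al) = 26.98 g/mol.
M(H2S) = 2(1.008) + 32.06 = 34.076 g/mol.
n(Al) = 5.161 / 26.98 = 0.19129 mol.
Reaction (1): Al→Fe ratio 2:2 ⇒ n(Fe) = 0.19129 mol.
Reaction (2): Fe→FeS ratio 1:1 ⇒ n(FeS) = 0.19129 mol.
Reaction (3): FeS→H2S ratio 1:1 ⇒ n(H2S) = 0.19129 mol.
Mass of H2S = 0.19129 × 34.076 = 6.5184 g.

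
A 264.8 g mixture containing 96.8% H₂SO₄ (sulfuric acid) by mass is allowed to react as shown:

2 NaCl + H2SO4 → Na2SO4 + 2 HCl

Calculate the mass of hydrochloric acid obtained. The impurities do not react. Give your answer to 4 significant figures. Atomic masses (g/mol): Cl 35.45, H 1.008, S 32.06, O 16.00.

Mass of pure H2SO4 = 264.8 g × 0.968 = 256.33 g.
M(H2SO4) = 2(1.008) + 32.06 + 4(16.00) = 98.076 g/mol.
M(HCl) = 1.008 + 35.45 = 36.458 g/mol.
n(H2SO4) = 256.33 g / 98.076 g/mol = 2.6135 mol.
From the equation the H2SO4:HCl mole ratio is 1:2, so n(HCl) = 2.6135 × 2/1 = 5.2271 mol.
Mass of HCl = 5.2271 mol × 36.458 g/mol = 190.57 g.

190.6 g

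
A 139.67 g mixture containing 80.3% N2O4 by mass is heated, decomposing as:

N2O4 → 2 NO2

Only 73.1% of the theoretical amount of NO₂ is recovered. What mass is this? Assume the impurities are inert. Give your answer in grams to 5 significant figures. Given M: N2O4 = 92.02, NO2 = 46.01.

81.985 g

Pure N2O4 available = 139.67 g × 0.803 = 112.155 g.
n(N2O4) = 112.155 g / 92.02 g/mol = 1.21881 mol.
From the equation the N2O4:NO2 mole ratio is 1:2, so n(NO2) = 1.21881 × 2/1 = 2.43762 mol.
Mass of NO2 = 2.43762 mol × 46.01 g/mol = 112.155 g.
Actual mass collected = 112.155 g × 0.731 = 81.9853 g.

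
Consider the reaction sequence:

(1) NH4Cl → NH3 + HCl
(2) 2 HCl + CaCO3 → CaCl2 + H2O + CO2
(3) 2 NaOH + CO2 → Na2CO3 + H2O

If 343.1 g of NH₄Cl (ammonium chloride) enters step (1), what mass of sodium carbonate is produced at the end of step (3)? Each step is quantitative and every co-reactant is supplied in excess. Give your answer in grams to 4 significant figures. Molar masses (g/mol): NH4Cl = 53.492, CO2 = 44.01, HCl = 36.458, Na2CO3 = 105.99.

n(NH4Cl) = 343.1 / 53.492 = 6.4140 mol.
Reaction (1): NH4Cl→HCl ratio 1:1 ⇒ n(HCl) = 6.4140 mol.
Reaction (2): HCl→CO2 ratio 2:1 ⇒ n(CO2) = 3.2070 mol.
Reaction (3): CO2→Na2CO3 ratio 1:1 ⇒ n(Na2CO3) = 3.2070 mol.
Mass of Na2CO3 = 3.2070 × 105.99 = 339.91 g.

339.9 g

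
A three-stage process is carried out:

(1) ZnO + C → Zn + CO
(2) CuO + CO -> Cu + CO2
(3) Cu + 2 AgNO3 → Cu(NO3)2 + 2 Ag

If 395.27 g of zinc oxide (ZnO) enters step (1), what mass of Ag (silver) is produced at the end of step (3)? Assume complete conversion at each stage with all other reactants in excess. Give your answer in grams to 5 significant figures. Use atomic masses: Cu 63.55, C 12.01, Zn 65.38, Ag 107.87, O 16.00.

1047.9 g

M(ZnO) = 65.38 + 16.00 = 81.38 g/mol.
M(Ag) = 107.87 g/mol.
n(ZnO) = 395.27 / 81.38 = 4.85709 mol.
Reaction (1): ZnO→CO ratio 1:1 ⇒ n(CO) = 4.85709 mol.
Reaction (2): CO→Cu ratio 1:1 ⇒ n(Cu) = 4.85709 mol.
Reaction (3): Cu→Ag ratio 1:2 ⇒ n(Ag) = 9.71418 mol.
Mass of Ag = 9.71418 × 107.87 = 1047.87 g.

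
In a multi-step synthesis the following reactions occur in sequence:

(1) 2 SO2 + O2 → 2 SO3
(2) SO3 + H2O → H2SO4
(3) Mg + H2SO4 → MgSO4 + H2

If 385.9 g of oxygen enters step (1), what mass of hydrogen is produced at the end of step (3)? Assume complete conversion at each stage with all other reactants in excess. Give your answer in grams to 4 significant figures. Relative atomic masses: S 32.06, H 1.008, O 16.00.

M(O2) = 2(16.00) = 32.00 g/mol.
M(H2) = 2(1.008) = 2.016 g/mol.
n(O2) = 385.9 / 32.00 = 12.059 mol.
Reaction (1): O2→SO3 ratio 1:2 ⇒ n(SO3) = 24.119 mol.
Reaction (2): SO3→H2SO4 ratio 1:1 ⇒ n(H2SO4) = 24.119 mol.
Reaction (3): H2SO4→H2 ratio 1:1 ⇒ n(H2) = 24.119 mol.
Mass of H2 = 24.119 × 2.016 = 48.623 g.

48.62 g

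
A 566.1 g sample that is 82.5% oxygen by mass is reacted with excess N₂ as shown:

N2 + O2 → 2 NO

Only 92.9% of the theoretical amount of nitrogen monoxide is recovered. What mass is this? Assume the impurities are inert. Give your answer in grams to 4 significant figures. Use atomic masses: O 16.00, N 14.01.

813.8 g

Pure O2 available = 566.1 g × 0.825 = 467.03 g.
M(O2) = 2(16.00) = 32.00 g/mol.
M(NO) = 14.01 + 16.00 = 30.01 g/mol.
n(O2) = 467.03 g / 32.00 g/mol = 14.595 mol.
From the equation the O2:NO mole ratio is 1:2, so n(NO) = 14.595 × 2/1 = 29.190 mol.
Mass of NO = 29.190 mol × 30.01 g/mol = 875.98 g.
Actual mass collected = 875.98 g × 0.929 = 813.78 g.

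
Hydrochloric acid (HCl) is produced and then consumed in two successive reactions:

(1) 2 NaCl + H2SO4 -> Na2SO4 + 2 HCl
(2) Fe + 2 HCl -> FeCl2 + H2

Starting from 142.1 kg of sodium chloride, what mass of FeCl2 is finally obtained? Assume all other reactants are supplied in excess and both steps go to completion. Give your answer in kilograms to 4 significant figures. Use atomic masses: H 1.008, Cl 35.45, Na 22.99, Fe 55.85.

154.1 kg

M(NaCl) = 22.99 + 35.45 = 58.44 g/mol.
M(FeCl2) = 55.85 + 2(35.45) = 126.75 g/mol.
142.1 kg = 142100 g.
n(NaCl) = 142100 / 58.44 = 2431.6 mol.
Step 1 gives a 2:2 ratio of NaCl to HCl, so n(HCl) = 2431.6 mol.
In step 2 the HCl:FeCl2 ratio is 2:1, so n(FeCl2) = 1215.8 mol.
Mass of FeCl2 = 1215.8 × 126.75 = 154100 g = 154.1 kg.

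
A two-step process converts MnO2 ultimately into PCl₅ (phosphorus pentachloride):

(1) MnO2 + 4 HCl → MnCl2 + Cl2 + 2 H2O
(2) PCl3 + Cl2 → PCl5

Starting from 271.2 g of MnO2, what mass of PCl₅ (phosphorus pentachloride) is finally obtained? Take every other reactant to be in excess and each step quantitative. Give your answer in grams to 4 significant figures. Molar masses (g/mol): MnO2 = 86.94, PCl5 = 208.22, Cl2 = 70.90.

n(MnO2) = 271.20 / 86.94 = 3.1194 mol.
Step 1 gives a 1:1 ratio of MnO2 to Cl2, so n(Cl2) = 3.1194 mol.
In step 2 the Cl2:PCl5 ratio is 1:1, so n(PCl5) = 3.1194 mol.
Mass of PCl5 = 3.1194 × 208.22 = 649.52 g.

649.5 g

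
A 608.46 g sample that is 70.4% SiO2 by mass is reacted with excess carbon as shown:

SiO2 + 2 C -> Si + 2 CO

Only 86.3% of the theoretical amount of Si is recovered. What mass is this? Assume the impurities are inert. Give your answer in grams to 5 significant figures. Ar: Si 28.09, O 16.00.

Pure SiO2 available = 608.46 g × 0.704 = 428.356 g.
M(SiO2) = 28.09 + 2(16.00) = 60.09 g/mol.
M(Si) = 28.09 g/mol.
n(SiO2) = 428.356 g / 60.09 g/mol = 7.12857 mol.
From the equation the SiO2:Si mole ratio is 1:1, so n(Si) = 7.12857 × 1/1 = 7.12857 mol.
Mass of Si = 7.12857 mol × 28.09 g/mol = 200.242 g.
Actual mass collected = 200.242 g × 0.863 = 172.808 g.

172.81 g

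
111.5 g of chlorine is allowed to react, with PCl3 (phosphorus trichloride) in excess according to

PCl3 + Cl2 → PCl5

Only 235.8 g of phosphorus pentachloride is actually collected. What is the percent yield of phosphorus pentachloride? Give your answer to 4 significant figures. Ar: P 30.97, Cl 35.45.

M(Cl2) = 2(35.45) = 70.90 g/mol.
M(PCl5) = 30.97 + 5(35.45) = 208.22 g/mol.
n(Cl2) = 111.50 g / 70.90 g/mol = 1.5726 mol.
From the equation the Cl2:PCl5 mole ratio is 1:1, so n(PCl5) = 1.5726 × 1/1 = 1.5726 mol.
Mass of PCl5 = 1.5726 mol × 208.22 g/mol = 327.45 g.
This is the theoretical yield. Percent yield = 235.8 g / 327.45 g × 100% = 72.010%.

72.01 %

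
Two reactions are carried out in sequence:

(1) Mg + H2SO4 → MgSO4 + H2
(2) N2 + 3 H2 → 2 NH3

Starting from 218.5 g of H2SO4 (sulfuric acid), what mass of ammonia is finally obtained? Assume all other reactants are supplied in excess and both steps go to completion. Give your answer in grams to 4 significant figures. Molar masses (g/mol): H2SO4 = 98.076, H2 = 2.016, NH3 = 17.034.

n(H2SO4) = 218.50 / 98.076 = 2.2279 mol.
Step 1 gives a 1:1 ratio of H2SO4 to H2, so n(H2) = 2.2279 mol.
In step 2 the H2:NH3 ratio is 3:2, so n(NH3) = 1.4852 mol.
Mass of NH3 = 1.4852 × 17.034 = 25.300 g.

25.30 g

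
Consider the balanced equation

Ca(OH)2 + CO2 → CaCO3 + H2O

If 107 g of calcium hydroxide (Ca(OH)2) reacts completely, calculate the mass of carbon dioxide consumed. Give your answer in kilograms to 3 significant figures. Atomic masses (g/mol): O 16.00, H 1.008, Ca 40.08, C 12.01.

M(Ca(OH)2) = 40.08 + 2(16.00) + 2(1.008) = 74.096 g/mol.
M(CO2) = 12.01 + 2(16.00) = 44.01 g/mol.
n(Ca(OH)2) = 107.0 g / 74.096 g/mol = 1.444 mol.
From the equation the Ca(OH)2:CO2 mole ratio is 1:1, so n(CO2) = 1.444 × 1/1 = 1.444 mol.
Mass of CO2 = 1.444 mol × 44.01 g/mol = 63.55 g.
Converting to kg: 63.55 g = 0.0636 kg.

0.0636 kg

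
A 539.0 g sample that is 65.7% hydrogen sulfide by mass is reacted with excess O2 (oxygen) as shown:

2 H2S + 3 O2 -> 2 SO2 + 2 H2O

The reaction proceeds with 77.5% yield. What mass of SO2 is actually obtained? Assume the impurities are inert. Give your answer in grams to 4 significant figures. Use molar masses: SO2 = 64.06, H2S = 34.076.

515.9 g

Pure H2S available = 539.0 g × 0.657 = 354.12 g.
n(H2S) = 354.12 g / 34.076 g/mol = 10.392 mol.
From the equation the H2S:SO2 mole ratio is 2:2, so n(SO2) = 10.392 × 2/2 = 10.392 mol.
Mass of SO2 = 10.392 mol × 64.06 g/mol = 665.72 g.
Actual mass collected = 665.72 g × 0.775 = 515.93 g.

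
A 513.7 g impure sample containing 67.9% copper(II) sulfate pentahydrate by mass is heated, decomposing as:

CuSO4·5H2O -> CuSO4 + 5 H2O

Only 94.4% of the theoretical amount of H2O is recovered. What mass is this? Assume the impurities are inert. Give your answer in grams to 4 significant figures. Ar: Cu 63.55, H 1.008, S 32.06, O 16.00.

Pure CuSO4·5H2O available = 513.7 g × 0.679 = 348.80 g.
M(CuSO4·5H2O) = 63.55 + 32.06 + 9(16.00) + 10(1.008) = 249.69 g/mol.
M(H2O) = 2(1.008) + 16.00 = 18.016 g/mol.
n(CuSO4·5H2O) = 348.80 g / 249.69 g/mol = 1.3969 mol.
From the equation the CuSO4·5H2O:H2O mole ratio is 1:5, so n(H2O) = 1.3969 × 5/1 = 6.9847 mol.
Mass of H2O = 6.9847 mol × 18.016 g/mol = 125.84 g.
Actual mass collected = 125.84 g × 0.944 = 118.79 g.

118.8 g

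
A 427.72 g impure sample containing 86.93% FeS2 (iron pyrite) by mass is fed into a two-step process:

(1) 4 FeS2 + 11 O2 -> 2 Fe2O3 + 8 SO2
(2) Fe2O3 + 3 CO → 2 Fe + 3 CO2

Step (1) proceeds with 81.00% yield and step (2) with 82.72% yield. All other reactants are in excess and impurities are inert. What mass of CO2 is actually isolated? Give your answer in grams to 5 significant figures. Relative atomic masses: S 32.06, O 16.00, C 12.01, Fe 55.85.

137.09 g

Pure FeS2 = 427.72 × 0.8693 = 371.817 g.
M(FeS2) = 55.85 + 2(32.06) = 119.97 g/mol.
M(CO2) = 12.01 + 2(16.00) = 44.01 g/mol.
n(FeS2) = 371.817 / 119.97 = 3.09925 mol.
Step 1 (FeS2:Fe2O3 = 4:2): theoretical n(Fe2O3) = 1.54962 mol; at 81.00% yield, n(Fe2O3) = 1.25520 mol.
Step 2 (Fe2O3:CO2 = 1:3): theoretical n(CO2) = 3.76559 mol, so theoretical mass = 3.76559 × 44.01 = 165.724 g.
At 82.72% yield, actual mass of CO2 = 165.724 × 0.8272 = 137.087 g.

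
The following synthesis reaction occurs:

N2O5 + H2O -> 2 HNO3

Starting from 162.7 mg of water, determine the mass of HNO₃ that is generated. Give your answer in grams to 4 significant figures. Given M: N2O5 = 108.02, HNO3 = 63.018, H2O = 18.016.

Convert: 162.7 mg = 0.16270 g.
n(H2O) = 0.16270 g / 18.016 g/mol = 0.0090309 mol.
From the equation the H2O:HNO3 mole ratio is 1:2, so n(HNO3) = 0.0090309 × 2/1 = 0.018062 mol.
Mass of HNO3 = 0.018062 mol × 63.018 g/mol = 1.1382 g.

1.138 g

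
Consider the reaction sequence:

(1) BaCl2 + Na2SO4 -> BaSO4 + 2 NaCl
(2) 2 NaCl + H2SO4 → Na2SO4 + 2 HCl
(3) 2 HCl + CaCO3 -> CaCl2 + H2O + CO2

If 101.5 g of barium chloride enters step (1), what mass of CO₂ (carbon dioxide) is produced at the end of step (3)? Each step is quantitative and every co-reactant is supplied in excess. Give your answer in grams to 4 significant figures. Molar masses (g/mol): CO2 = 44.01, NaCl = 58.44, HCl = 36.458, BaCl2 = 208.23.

21.45 g

n(BaCl2) = 101.5 / 208.23 = 0.48744 mol.
Reaction (1): BaCl2→NaCl ratio 1:2 ⇒ n(NaCl) = 0.97488 mol.
Reaction (2): NaCl→HCl ratio 2:2 ⇒ n(HCl) = 0.97488 mol.
Reaction (3): HCl→CO2 ratio 2:1 ⇒ n(CO2) = 0.48744 mol.
Mass of CO2 = 0.48744 × 44.01 = 21.452 g.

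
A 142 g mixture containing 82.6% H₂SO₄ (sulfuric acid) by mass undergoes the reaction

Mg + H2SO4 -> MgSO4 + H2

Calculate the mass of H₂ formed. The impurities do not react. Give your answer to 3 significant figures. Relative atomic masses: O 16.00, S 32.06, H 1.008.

2.41 g

Mass of pure H2SO4 = 142 g × 0.826 = 117.3 g.
M(H2SO4) = 2(1.008) + 32.06 + 4(16.00) = 98.076 g/mol.
M(H2) = 2(1.008) = 2.016 g/mol.
n(H2SO4) = 117.3 g / 98.076 g/mol = 1.196 mol.
From the equation the H2SO4:H2 mole ratio is 1:1, so n(H2) = 1.196 × 1/1 = 1.196 mol.
Mass of H2 = 1.196 mol × 2.016 g/mol = 2.411 g.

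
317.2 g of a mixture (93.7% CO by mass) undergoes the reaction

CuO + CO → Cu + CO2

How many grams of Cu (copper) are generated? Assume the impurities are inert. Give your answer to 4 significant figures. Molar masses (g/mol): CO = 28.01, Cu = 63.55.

674.3 g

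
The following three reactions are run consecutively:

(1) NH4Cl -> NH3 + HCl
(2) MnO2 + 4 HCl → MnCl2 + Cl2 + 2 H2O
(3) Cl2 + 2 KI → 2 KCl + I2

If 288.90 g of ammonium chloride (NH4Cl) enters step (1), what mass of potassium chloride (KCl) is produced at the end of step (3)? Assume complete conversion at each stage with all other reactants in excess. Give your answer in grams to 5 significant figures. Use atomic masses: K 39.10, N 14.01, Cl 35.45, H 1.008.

M(NH4Cl) = 14.01 + 4(1.008) + 35.45 = 53.492 g/mol.
M(KCl) = 39.10 + 35.45 = 74.55 g/mol.
n(NH4Cl) = 288.90 / 53.492 = 5.40081 mol.
Reaction (1): NH4Cl→HCl ratio 1:1 ⇒ n(HCl) = 5.40081 mol.
Reaction (2): HCl→Cl2 ratio 4:1 ⇒ n(Cl2) = 1.35020 mol.
Reaction (3): Cl2→KCl ratio 1:2 ⇒ n(KCl) = 2.70040 mol.
Mass of KCl = 2.70040 × 74.55 = 201.315 g.

201.32 g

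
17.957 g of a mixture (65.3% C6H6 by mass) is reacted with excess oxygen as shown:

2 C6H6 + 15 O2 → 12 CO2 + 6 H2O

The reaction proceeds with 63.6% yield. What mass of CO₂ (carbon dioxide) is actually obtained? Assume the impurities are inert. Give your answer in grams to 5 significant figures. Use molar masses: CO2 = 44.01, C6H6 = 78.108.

Pure C6H6 available = 17.957 g × 0.653 = 11.7259 g.
n(C6H6) = 11.7259 g / 78.108 g/mol = 0.150124 mol.
From the equation the C6H6:CO2 mole ratio is 2:12, so n(CO2) = 0.150124 × 12/2 = 0.900747 mol.
Mass of CO2 = 0.900747 mol × 44.01 g/mol = 39.6419 g.
Actual mass collected = 39.6419 g × 0.636 = 25.2122 g.

25.212 g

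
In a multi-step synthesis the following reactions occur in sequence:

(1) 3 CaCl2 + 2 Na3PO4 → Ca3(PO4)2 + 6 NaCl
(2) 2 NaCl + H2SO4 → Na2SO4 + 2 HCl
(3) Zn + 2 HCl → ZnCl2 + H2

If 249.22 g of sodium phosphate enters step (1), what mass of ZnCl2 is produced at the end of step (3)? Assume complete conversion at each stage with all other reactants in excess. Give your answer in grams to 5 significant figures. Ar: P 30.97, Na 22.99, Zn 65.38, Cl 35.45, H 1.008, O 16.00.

310.76 g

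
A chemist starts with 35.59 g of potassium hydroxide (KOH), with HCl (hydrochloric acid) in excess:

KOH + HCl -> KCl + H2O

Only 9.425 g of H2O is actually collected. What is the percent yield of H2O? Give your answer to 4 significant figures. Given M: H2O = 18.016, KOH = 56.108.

n(KOH) = 35.590 g / 56.108 g/mol = 0.63431 mol.
From the equation the KOH:H2O mole ratio is 1:1, so n(H2O) = 0.63431 × 1/1 = 0.63431 mol.
Mass of H2O = 0.63431 mol × 18.016 g/mol = 11.428 g.
This is the theoretical yield. Percent yield = 9.425 g / 11.428 g × 100% = 82.475%.

82.47 %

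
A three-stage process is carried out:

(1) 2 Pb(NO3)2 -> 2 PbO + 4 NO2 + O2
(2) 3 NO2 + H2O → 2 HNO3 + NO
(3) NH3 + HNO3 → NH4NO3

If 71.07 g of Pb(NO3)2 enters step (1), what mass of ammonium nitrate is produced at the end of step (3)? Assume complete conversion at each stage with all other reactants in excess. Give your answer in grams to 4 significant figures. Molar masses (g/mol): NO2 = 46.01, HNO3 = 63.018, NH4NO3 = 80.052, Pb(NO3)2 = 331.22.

22.90 g

n(Pb(NO3)2) = 71.07 / 331.22 = 0.21457 mol.
Reaction (1): Pb(NO3)2→NO2 ratio 2:4 ⇒ n(NO2) = 0.42914 mol.
Reaction (2): NO2→HNO3 ratio 3:2 ⇒ n(HNO3) = 0.28609 mol.
Reaction (3): HNO3→NH4NO3 ratio 1:1 ⇒ n(NH4NO3) = 0.28609 mol.
Mass of NH4NO3 = 0.28609 × 80.052 = 22.902 g.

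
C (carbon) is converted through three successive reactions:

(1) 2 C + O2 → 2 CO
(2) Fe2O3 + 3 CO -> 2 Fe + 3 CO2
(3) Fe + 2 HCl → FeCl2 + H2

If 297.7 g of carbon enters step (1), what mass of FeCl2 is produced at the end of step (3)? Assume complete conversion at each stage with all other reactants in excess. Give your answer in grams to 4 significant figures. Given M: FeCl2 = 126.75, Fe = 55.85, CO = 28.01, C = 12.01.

n(C) = 297.7 / 12.01 = 24.788 mol.
Reaction (1): C→CO ratio 2:2 ⇒ n(CO) = 24.788 mol.
Reaction (2): CO→Fe ratio 3:2 ⇒ n(Fe) = 16.525 mol.
Reaction (3): Fe→FeCl2 ratio 1:1 ⇒ n(FeCl2) = 16.525 mol.
Mass of FeCl2 = 16.525 × 126.75 = 2094.6 g.

2095 g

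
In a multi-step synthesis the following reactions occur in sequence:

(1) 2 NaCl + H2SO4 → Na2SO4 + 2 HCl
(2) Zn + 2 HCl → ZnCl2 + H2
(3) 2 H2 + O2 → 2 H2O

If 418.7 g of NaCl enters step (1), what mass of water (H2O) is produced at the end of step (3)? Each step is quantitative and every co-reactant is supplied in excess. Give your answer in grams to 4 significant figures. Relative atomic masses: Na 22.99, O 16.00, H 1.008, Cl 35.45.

M(NaCl) = 22.99 + 35.45 = 58.44 g/mol.
M(H2O) = 2(1.008) + 16.00 = 18.016 g/mol.
n(NaCl) = 418.7 / 58.44 = 7.1646 mol.
Reaction (1): NaCl→HCl ratio 2:2 ⇒ n(HCl) = 7.1646 mol.
Reaction (2): HCl→H2 ratio 2:1 ⇒ n(H2) = 3.5823 mol.
Reaction (3): H2→H2O ratio 2:2 ⇒ n(H2O) = 3.5823 mol.
Mass of H2O = 3.5823 × 18.016 = 64.539 g.

64.54 g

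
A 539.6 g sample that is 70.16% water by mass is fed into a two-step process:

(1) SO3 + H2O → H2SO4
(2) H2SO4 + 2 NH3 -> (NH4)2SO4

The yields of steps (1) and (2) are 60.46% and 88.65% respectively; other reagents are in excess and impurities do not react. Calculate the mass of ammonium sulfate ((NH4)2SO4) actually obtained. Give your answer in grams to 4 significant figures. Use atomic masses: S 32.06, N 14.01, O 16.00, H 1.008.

1488 g

Pure H2O = 539.6 × 0.7016 = 378.58 g.
M(H2O) = 2(1.008) + 16.00 = 18.016 g/mol.
M((NH4)2SO4) = 2(14.01) + 8(1.008) + 32.06 + 4(16.00) = 132.144 g/mol.
n(H2O) = 378.58 / 18.016 = 21.014 mol.
Step 1 (H2O:H2SO4 = 1:1): theoretical n(H2SO4) = 21.014 mol; at 60.46% yield, n(H2SO4) = 12.705 mol.
Step 2 (H2SO4:(NH4)2SO4 = 1:1): theoretical n((NH4)2SO4) = 12.705 mol, so theoretical mass = 12.705 × 132.144 = 1678.9 g.
At 88.65% yield, actual mass of (NH4)2SO4 = 1678.9 × 0.8865 = 1488.3 g.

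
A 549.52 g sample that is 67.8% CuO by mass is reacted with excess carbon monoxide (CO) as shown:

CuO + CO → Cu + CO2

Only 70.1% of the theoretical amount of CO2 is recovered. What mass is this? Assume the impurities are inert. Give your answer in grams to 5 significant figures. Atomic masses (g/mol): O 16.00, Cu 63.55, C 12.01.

Pure CuO available = 549.52 g × 0.678 = 372.575 g.
M(CuO) = 63.55 + 16.00 = 79.55 g/mol.
M(CO2) = 12.01 + 2(16.00) = 44.01 g/mol.
n(CuO) = 372.575 g / 79.55 g/mol = 4.68353 mol.
From the equation the CuO:CO2 mole ratio is 1:1, so n(CO2) = 4.68353 × 1/1 = 4.68353 mol.
Mass of CO2 = 4.68353 mol × 44.01 g/mol = 206.122 g.
Actual mass collected = 206.122 g × 0.701 = 144.492 g.

144.49 g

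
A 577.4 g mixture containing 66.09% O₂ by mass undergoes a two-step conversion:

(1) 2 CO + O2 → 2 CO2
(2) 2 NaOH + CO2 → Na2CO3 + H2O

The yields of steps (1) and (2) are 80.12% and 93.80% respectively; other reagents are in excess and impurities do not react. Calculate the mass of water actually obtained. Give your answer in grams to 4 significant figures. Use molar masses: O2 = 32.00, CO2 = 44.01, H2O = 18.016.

322.9 g

Pure O2 = 577.4 × 0.6609 = 381.60 g.
n(O2) = 381.60 / 32.00 = 11.925 mol.
Step 1 (O2:CO2 = 1:2): theoretical n(CO2) = 23.850 mol; at 80.12% yield, n(CO2) = 19.109 mol.
Step 2 (CO2:H2O = 1:1): theoretical n(H2O) = 19.109 mol, so theoretical mass = 19.109 × 18.016 = 344.26 g.
At 93.80% yield, actual mass of H2O = 344.26 × 0.9380 = 322.92 g.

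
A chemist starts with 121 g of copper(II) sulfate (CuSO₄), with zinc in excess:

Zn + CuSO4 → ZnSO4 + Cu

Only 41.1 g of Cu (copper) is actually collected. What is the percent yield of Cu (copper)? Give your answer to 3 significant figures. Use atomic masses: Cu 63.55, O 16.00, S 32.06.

M(CuSO4) = 63.55 + 32.06 + 4(16.00) = 159.61 g/mol.
M(Cu) = 63.55 g/mol.
n(CuSO4) = 121.0 g / 159.61 g/mol = 0.7581 mol.
From the equation the CuSO4:Cu mole ratio is 1:1, so n(Cu) = 0.7581 × 1/1 = 0.7581 mol.
Mass of Cu = 0.7581 mol × 63.55 g/mol = 48.18 g.
This is the theoretical yield. Percent yield = 41.1 g / 48.18 g × 100% = 85.31%.

85.3 %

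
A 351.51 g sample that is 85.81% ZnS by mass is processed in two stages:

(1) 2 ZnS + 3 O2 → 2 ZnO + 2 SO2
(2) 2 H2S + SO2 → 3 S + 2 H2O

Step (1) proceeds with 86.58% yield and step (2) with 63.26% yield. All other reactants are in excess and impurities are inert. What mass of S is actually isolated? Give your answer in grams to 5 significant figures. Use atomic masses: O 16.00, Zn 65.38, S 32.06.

163.07 g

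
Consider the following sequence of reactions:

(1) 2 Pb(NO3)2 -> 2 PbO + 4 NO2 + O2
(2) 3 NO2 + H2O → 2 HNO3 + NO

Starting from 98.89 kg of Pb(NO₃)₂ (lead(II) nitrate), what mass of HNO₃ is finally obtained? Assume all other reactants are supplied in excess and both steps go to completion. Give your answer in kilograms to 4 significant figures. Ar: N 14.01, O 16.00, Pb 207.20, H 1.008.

25.09 kg

M(Pb(NO3)2) = 207.20 + 2(14.01) + 6(16.00) = 331.22 g/mol.
M(HNO3) = 1.008 + 14.01 + 3(16.00) = 63.018 g/mol.
98.89 kg = 98890 g.
n(Pb(NO3)2) = 98890 / 331.22 = 298.56 mol.
Step 1 gives a 2:4 ratio of Pb(NO3)2 to NO2, so n(NO2) = 597.13 mol.
In step 2 the NO2:HNO3 ratio is 3:2, so n(HNO3) = 398.08 mol.
Mass of HNO3 = 398.08 × 63.018 = 25086 g = 25.09 kg.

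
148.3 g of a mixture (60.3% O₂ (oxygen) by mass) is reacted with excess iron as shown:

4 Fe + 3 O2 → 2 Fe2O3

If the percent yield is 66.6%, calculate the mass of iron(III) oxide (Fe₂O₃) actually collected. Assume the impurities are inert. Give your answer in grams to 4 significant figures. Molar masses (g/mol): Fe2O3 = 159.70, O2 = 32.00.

Pure O2 available = 148.3 g × 0.603 = 89.425 g.
n(O2) = 89.425 g / 32.00 g/mol = 2.7945 mol.
From the equation the O2:Fe2O3 mole ratio is 3:2, so n(Fe2O3) = 2.7945 × 2/3 = 1.8630 mol.
Mass of Fe2O3 = 1.8630 mol × 159.70 g/mol = 297.52 g.
Actual mass collected = 297.52 g × 0.666 = 198.15 g.

198.2 g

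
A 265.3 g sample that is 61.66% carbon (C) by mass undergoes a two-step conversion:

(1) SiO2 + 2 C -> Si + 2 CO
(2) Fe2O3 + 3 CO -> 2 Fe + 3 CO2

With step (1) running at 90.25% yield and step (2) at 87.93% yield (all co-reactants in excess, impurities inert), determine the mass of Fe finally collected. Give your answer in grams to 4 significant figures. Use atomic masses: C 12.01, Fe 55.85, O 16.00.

Pure C = 265.3 × 0.6166 = 163.58 g.
M(C) = 12.01 g/mol.
M(Fe) = 55.85 g/mol.
n(C) = 163.58 / 12.01 = 13.621 mol.
Step 1 (C:CO = 2:2): theoretical n(CO) = 13.621 mol; at 90.25% yield, n(CO) = 12.293 mol.
Step 2 (CO:Fe = 3:2): theoretical n(Fe) = 8.1951 mol, so theoretical mass = 8.1951 × 55.85 = 457.70 g.
At 87.93% yield, actual mass of Fe = 457.70 × 0.8793 = 402.45 g.

402.5 g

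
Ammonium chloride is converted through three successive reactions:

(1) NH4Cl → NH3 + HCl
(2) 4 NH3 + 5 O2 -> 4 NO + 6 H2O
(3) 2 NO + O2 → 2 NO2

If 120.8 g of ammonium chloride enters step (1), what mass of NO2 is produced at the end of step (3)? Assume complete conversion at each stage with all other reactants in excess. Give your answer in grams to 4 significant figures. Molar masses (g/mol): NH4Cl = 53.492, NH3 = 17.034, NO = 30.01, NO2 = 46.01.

n(NH4Cl) = 120.8 / 53.492 = 2.2583 mol.
Reaction (1): NH4Cl→NH3 ratio 1:1 ⇒ n(NH3) = 2.2583 mol.
Reaction (2): NH3→NO ratio 4:4 ⇒ n(NO) = 2.2583 mol.
Reaction (3): NO→NO2 ratio 2:2 ⇒ n(NO2) = 2.2583 mol.
Mass of NO2 = 2.2583 × 46.01 = 103.90 g.

103.9 g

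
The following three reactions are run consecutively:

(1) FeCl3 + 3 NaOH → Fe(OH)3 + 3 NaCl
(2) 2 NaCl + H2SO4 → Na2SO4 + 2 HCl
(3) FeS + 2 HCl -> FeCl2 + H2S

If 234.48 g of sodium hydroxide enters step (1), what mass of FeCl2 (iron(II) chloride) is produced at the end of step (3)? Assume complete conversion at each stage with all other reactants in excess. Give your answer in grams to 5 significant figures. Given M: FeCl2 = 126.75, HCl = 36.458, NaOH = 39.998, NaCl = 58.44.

371.52 g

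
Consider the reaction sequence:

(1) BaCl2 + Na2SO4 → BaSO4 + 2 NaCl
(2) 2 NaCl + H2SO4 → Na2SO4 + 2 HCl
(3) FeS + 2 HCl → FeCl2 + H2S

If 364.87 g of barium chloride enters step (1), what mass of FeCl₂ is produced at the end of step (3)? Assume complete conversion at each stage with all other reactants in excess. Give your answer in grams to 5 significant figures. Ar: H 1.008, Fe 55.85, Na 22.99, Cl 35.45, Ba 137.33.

222.10 g

M(BaCl2) = 137.33 + 2(35.45) = 208.23 g/mol.
M(FeCl2) = 55.85 + 2(35.45) = 126.75 g/mol.
n(BaCl2) = 364.87 / 208.23 = 1.75225 mol.
Reaction (1): BaCl2→NaCl ratio 1:2 ⇒ n(NaCl) = 3.50449 mol.
Reaction (2): NaCl→HCl ratio 2:2 ⇒ n(HCl) = 3.50449 mol.
Reaction (3): HCl→FeCl2 ratio 2:1 ⇒ n(FeCl2) = 1.75225 mol.
Mass of FeCl2 = 1.75225 × 126.75 = 222.097 g.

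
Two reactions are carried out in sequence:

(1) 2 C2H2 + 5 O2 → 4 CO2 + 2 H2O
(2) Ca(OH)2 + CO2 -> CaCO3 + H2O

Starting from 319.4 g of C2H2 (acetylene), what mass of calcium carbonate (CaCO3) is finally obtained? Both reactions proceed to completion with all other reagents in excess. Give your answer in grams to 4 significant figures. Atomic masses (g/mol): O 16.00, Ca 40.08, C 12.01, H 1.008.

2456 g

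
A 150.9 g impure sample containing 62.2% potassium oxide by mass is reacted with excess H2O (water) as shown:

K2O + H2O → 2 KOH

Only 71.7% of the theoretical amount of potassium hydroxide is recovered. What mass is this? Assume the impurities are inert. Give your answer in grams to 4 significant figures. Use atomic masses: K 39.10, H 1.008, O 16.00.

80.17 g

Pure K2O available = 150.9 g × 0.622 = 93.860 g.
M(K2O) = 2(39.10) + 16.00 = 94.20 g/mol.
M(KOH) = 39.10 + 16.00 + 1.008 = 56.108 g/mol.
n(K2O) = 93.860 g / 94.20 g/mol = 0.99639 mol.
From the equation the K2O:KOH mole ratio is 1:2, so n(KOH) = 0.99639 × 2/1 = 1.9928 mol.
Mass of KOH = 1.9928 mol × 56.108 g/mol = 111.81 g.
Actual mass collected = 111.81 g × 0.717 = 80.168 g.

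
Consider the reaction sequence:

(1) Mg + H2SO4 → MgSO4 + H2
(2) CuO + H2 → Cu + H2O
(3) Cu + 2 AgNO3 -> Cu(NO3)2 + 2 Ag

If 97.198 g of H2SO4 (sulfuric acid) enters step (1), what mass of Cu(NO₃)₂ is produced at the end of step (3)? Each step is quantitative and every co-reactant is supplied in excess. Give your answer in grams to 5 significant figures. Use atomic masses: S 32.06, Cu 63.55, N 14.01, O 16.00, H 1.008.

185.89 g

M(H2SO4) = 2(1.008) + 32.06 + 4(16.00) = 98.076 g/mol.
M(Cu(NO3)2) = 63.55 + 2(14.01) + 6(16.00) = 187.57 g/mol.
n(H2SO4) = 97.198 / 98.076 = 0.991048 mol.
Reaction (1): H2SO4→H2 ratio 1:1 ⇒ n(H2) = 0.991048 mol.
Reaction (2): H2→Cu ratio 1:1 ⇒ n(Cu) = 0.991048 mol.
Reaction (3): Cu→Cu(NO3)2 ratio 1:1 ⇒ n(Cu(NO3)2) = 0.991048 mol.
Mass of Cu(NO3)2 = 0.991048 × 187.57 = 185.891 g.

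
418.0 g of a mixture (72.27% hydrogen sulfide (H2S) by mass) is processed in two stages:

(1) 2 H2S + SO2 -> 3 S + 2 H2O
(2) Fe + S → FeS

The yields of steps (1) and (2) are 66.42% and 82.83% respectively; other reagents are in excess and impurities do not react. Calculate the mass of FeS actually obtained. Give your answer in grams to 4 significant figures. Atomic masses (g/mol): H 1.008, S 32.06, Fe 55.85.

Pure H2S = 418.0 × 0.7227 = 302.09 g.
M(H2S) = 2(1.008) + 32.06 = 34.076 g/mol.
M(FeS) = 55.85 + 32.06 = 87.91 g/mol.
n(H2S) = 302.09 / 34.076 = 8.8651 mol.
Step 1 (H2S:S = 2:3): theoretical n(S) = 13.298 mol; at 66.42% yield, n(S) = 8.8323 mol.
Step 2 (S:FeS = 1:1): theoretical n(FeS) = 8.8323 mol, so theoretical mass = 8.8323 × 87.91 = 776.45 g.
At 82.83% yield, actual mass of FeS = 776.45 × 0.8283 = 643.13 g.

643.1 g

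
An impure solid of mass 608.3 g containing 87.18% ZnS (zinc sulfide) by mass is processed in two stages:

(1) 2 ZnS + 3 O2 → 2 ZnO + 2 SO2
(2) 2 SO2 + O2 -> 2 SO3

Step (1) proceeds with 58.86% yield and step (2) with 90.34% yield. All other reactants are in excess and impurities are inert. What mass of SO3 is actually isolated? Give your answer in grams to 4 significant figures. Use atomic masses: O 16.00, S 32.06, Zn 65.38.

Pure ZnS = 608.3 × 0.8718 = 530.32 g.
M(ZnS) = 65.38 + 32.06 = 97.44 g/mol.
M(SO3) = 32.06 + 3(16.00) = 80.06 g/mol.
n(ZnS) = 530.32 / 97.44 = 5.4425 mol.
Step 1 (ZnS:SO2 = 2:2): theoretical n(SO2) = 5.4425 mol; at 58.86% yield, n(SO2) = 3.2034 mol.
Step 2 (SO2:SO3 = 2:2): theoretical n(SO3) = 3.2034 mol, so theoretical mass = 3.2034 × 80.06 = 256.47 g.
At 90.34% yield, actual mass of SO3 = 256.47 × 0.9034 = 231.69 g.

231.7 g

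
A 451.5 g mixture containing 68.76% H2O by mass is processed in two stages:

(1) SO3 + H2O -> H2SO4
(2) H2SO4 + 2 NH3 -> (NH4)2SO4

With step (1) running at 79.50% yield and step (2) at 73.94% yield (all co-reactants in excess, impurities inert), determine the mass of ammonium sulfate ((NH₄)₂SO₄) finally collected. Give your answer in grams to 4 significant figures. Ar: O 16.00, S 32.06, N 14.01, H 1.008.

1339 g

Pure H2O = 451.5 × 0.6876 = 310.45 g.
M(H2O) = 2(1.008) + 16.00 = 18.016 g/mol.
M((NH4)2SO4) = 2(14.01) + 8(1.008) + 32.06 + 4(16.00) = 132.144 g/mol.
n(H2O) = 310.45 / 18.016 = 17.232 mol.
Step 1 (H2O:H2SO4 = 1:1): theoretical n(H2SO4) = 17.232 mol; at 79.50% yield, n(H2SO4) = 13.699 mol.
Step 2 (H2SO4:(NH4)2SO4 = 1:1): theoretical n((NH4)2SO4) = 13.699 mol, so theoretical mass = 13.699 × 132.144 = 1810.3 g.
At 73.94% yield, actual mass of (NH4)2SO4 = 1810.3 × 0.7394 = 1338.5 g.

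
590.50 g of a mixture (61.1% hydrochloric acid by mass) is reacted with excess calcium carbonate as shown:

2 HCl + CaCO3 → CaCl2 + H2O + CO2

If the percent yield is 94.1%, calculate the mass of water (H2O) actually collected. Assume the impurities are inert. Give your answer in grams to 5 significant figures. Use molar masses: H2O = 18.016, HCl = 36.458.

Pure HCl available = 590.50 g × 0.611 = 360.796 g.
n(HCl) = 360.796 g / 36.458 g/mol = 9.89620 mol.
From the equation the HCl:H2O mole ratio is 2:1, so n(H2O) = 9.89620 × 1/2 = 4.94810 mol.
Mass of H2O = 4.94810 mol × 18.016 g/mol = 89.1449 g.
Actual mass collected = 89.1449 g × 0.941 = 83.8854 g.

83.885 g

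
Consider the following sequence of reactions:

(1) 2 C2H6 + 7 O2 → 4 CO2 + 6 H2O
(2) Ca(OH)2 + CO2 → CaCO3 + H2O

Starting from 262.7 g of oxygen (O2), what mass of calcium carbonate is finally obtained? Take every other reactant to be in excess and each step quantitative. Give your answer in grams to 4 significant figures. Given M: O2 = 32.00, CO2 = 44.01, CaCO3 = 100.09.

n(O2) = 262.70 / 32.00 = 8.2094 mol.
Step 1 gives a 7:4 ratio of O2 to CO2, so n(CO2) = 4.6911 mol.
In step 2 the CO2:CaCO3 ratio is 1:1, so n(CaCO3) = 4.6911 mol.
Mass of CaCO3 = 4.6911 × 100.09 = 469.53 g.

469.5 g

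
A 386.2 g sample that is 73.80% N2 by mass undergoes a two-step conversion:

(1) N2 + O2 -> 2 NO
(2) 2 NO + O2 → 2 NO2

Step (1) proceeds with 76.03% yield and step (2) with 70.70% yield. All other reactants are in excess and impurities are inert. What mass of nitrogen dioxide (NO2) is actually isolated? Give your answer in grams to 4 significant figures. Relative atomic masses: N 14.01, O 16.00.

Pure N2 = 386.2 × 0.7380 = 285.02 g.
M(N2) = 2(14.01) = 28.02 g/mol.
M(NO2) = 14.01 + 2(16.00) = 46.01 g/mol.
n(N2) = 285.02 / 28.02 = 10.172 mol.
Step 1 (N2:NO = 1:2): theoretical n(NO) = 20.344 mol; at 76.03% yield, n(NO) = 15.467 mol.
Step 2 (NO:NO2 = 2:2): theoretical n(NO2) = 15.467 mol, so theoretical mass = 15.467 × 46.01 = 711.65 g.
At 70.70% yield, actual mass of NO2 = 711.65 × 0.7070 = 503.14 g.

503.1 g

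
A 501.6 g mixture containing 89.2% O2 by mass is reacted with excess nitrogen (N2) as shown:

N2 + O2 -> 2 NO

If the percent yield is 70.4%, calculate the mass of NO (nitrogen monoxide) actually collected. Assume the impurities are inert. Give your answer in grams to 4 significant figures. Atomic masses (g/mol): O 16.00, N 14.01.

Pure O2 available = 501.6 g × 0.892 = 447.43 g.
M(O2) = 2(16.00) = 32.00 g/mol.
M(NO) = 14.01 + 16.00 = 30.01 g/mol.
n(O2) = 447.43 g / 32.00 g/mol = 13.982 mol.
From the equation the O2:NO mole ratio is 1:2, so n(NO) = 13.982 × 2/1 = 27.964 mol.
Mass of NO = 27.964 mol × 30.01 g/mol = 839.21 g.
Actual mass collected = 839.21 g × 0.704 = 590.80 g.

590.8 g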